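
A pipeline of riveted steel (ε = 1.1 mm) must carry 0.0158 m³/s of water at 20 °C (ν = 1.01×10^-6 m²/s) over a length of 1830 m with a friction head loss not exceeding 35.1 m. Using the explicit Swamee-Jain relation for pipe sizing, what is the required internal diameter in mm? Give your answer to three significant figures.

Swamee-Jain (Type III): D = 0.66·[ε^1.25·(LQ²/(gh_f))^4.75 + ν·Q^9.4·(L/(gh_f))^5.2]^0.04
LQ²/(gh_f) = 0.001327; L/(gh_f) = 5.315
Term 1 = ε^1.25·(…)^4.75 = 4.32×10^-18; Term 2 = ν·Q^9.4·(…)^5.2 = 6.99×10^-20
D = 0.66·(4.32×10^-18 + 6.99×10^-20)^0.04 = 0.1334 m = 133 mm
Check: V = 1.13 m/s, Re = 1.49×10^5, f = 0.03620, h_f = 32.3 m ≈ 35.1 m ✓

D ≈ 133 mm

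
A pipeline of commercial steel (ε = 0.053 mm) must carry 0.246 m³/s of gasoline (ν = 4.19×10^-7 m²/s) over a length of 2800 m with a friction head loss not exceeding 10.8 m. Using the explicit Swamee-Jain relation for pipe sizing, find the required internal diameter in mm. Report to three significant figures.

D ≈ 448 mm

Swamee-Jain (Type III): D = 0.66·[ε^1.25·(LQ²/(gh_f))^4.75 + ν·Q^9.4·(L/(gh_f))^5.2]^0.04
LQ²/(gh_f) = 1.599; L/(gh_f) = 26.43
Term 1 = ε^1.25·(…)^4.75 = 4.21×10^-5; Term 2 = ν·Q^9.4·(…)^5.2 = 1.96×10^-5
D = 0.66·(4.21×10^-5 + 1.96×10^-5)^0.04 = 0.4479 m = 448 mm
Check: V = 1.56 m/s, Re = 1.67×10^6, f = 0.01331, h_f = 10.3 m ≈ 10.8 m ✓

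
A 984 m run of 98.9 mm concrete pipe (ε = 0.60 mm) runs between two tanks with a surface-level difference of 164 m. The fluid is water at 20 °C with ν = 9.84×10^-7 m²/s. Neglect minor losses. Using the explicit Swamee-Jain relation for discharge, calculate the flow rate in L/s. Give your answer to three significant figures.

Swamee-Jain (Type II): Q = -0.965·√(gD⁵h_f/L)·ln[ε/(3.7D) + √(3.17ν²L/(gD³h_f))]
√(gD⁵h_f/L) = √(9.81·0.0989⁵·164/984) = 0.003933
ε/(3.7D) = 0.00164; √(3.17ν²L/(gD³h_f)) = 4.41×10^-5
Q = -0.965·0.003933·ln(0.001684) = 0.02424 m³/s
Check: V = 3.16 m/s, Re = 3.17×10^5, f = 0.03262, h_f = 165 m ≈ 164 m ✓

Q ≈ 24.2 L/s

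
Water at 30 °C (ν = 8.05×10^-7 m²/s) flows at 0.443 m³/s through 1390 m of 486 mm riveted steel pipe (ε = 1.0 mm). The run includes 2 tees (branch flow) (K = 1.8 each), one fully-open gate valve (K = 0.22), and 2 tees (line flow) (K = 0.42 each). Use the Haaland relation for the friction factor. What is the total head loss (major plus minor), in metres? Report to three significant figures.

V = 4Q/(πD²) = 2.388 m/s; V²/2g = 0.2907 m
Re = 1.44×10^6, ε/D = 0.00206 → f = 0.02376 (Haaland)
Major: h_f = f(L/D)·V²/2g = 0.02376·2860·0.2907 = 19.75 m
Minor: ΣK = 4.66; h_m = ΣK·V²/2g = 1.354 m
Total H_L = 19.75 + 1.354 = 21.10 m

H_L ≈ 21.1 m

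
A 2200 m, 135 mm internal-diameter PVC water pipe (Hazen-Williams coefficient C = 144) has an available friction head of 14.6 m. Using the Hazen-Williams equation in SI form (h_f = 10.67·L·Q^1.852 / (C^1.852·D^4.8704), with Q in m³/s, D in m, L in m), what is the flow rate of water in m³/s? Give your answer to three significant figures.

Rearranging: Q = [h_f·C^1.852·D^4.8704 / (10.67·L)]^(1/1.852)
Q = [14.6·144^1.852·0.135^4.8704 / (10.67·2200)]^0.540 = 0.01381 m³/s

Q ≈ 0.0138 m³/s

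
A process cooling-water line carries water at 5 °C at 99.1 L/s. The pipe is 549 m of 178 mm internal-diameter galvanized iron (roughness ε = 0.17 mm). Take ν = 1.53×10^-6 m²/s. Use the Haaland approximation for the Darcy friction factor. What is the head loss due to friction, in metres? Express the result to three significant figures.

V = 4Q/(πD²) = 4·0.0991/(π·0.178²) = 3.982 m/s
Re = VD/ν = 3.982·0.178/1.53×10^-6 = 4.63×10^5 → turbulent
ε/D = 0.17/178 = 9.55×10^-4
Haaland: f = 0.02004
h_f = f(L/D)V²/(2g) = 0.02004·(549/0.178)·3.982²/(2·9.81) = 49.95 m

h_f ≈ 50.0 m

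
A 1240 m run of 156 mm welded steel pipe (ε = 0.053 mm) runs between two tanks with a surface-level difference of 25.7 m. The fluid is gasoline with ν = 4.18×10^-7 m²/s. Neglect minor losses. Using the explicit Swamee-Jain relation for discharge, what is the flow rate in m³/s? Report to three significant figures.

Q ≈ 0.0378 m³/s

Swamee-Jain (Type II): Q = -0.965·√(gD⁵h_f/L)·ln[ε/(3.7D) + √(3.17ν²L/(gD³h_f))]
√(gD⁵h_f/L) = √(9.81·0.156⁵·25.7/1240) = 0.004334
ε/(3.7D) = 9.18×10^-5; √(3.17ν²L/(gD³h_f)) = 2.68×10^-5
Q = -0.965·0.004334·ln(1.186×10^-4) = 0.03781 m³/s
Check: V = 1.98 m/s, Re = 7.38×10^5, f = 0.01632, h_f = 25.9 m ≈ 25.7 m ✓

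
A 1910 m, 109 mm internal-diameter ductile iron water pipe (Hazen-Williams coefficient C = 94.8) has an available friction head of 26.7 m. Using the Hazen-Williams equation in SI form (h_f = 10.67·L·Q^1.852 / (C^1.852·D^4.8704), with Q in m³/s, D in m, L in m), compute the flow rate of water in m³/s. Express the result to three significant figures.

Q ≈ 0.00774 m³/s

Rearranging: Q = [h_f·C^1.852·D^4.8704 / (10.67·L)]^(1/1.852)
Q = [26.7·94.8^1.852·0.109^4.8704 / (10.67·1910)]^0.540 = 0.007743 m³/s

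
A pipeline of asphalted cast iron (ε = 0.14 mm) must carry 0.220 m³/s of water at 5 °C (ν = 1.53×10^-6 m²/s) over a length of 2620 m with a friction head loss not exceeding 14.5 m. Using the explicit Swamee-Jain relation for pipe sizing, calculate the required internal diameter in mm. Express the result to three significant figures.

D ≈ 420 mm

Swamee-Jain (Type III): D = 0.66·[ε^1.25·(LQ²/(gh_f))^4.75 + ν·Q^9.4·(L/(gh_f))^5.2]^0.04
LQ²/(gh_f) = 0.8915; L/(gh_f) = 18.42
Term 1 = ε^1.25·(…)^4.75 = 8.82×10^-6; Term 2 = ν·Q^9.4·(…)^5.2 = 3.83×10^-6
D = 0.66·(8.82×10^-6 + 3.83×10^-6)^0.04 = 0.4204 m = 420 mm
Check: V = 1.59 m/s, Re = 4.36×10^5, f = 0.01679, h_f = 13.4 m ≈ 14.5 m ✓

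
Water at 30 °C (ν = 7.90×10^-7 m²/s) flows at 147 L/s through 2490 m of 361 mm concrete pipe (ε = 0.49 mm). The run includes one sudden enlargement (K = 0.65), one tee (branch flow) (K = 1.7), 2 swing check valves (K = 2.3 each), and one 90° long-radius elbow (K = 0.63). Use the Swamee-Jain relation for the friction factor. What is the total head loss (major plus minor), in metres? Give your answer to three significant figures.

H_L ≈ 16.5 m

V = 4Q/(πD²) = 1.436 m/s; V²/2g = 0.1051 m
Re = 6.56×10^5, ε/D = 0.00136 → f = 0.02166 (Swamee-Jain)
Major: h_f = f(L/D)·V²/2g = 0.02166·6898·0.1051 = 15.70 m
Minor: ΣK = 7.58; h_m = ΣK·V²/2g = 0.7969 m
Total H_L = 15.70 + 0.7969 = 16.50 m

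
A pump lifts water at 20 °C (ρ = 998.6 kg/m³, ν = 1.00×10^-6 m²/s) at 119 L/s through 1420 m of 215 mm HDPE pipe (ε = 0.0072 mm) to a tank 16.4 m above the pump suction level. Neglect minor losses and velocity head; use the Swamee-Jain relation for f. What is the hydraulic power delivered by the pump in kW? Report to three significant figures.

P_hyd ≈ 73.7 kW

V = 4Q/(πD²) = 3.278 m/s; Re = 7.05×10^5; ε/D = 3.35×10^-5; f = 0.01295
h_f = f(L/D)V²/2g = 46.83 m
Total head H = z + h_f = 16.4 + 46.83 = 63.23 m
P_hyd = ρgQH = 998.6·9.81·0.119·63.23 = 73.71 kW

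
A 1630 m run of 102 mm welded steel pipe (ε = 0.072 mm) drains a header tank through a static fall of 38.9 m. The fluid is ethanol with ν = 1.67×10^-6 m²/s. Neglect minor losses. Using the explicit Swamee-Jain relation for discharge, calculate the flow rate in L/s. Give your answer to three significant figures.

Q ≈ 12.2 L/s

Swamee-Jain (Type II): Q = -0.965·√(gD⁵h_f/L)·ln[ε/(3.7D) + √(3.17ν²L/(gD³h_f))]
√(gD⁵h_f/L) = √(9.81·0.102⁵·38.9/1630) = 0.001608
ε/(3.7D) = 1.91×10^-4; √(3.17ν²L/(gD³h_f)) = 1.89×10^-4
Q = -0.965·0.001608·ln(3.794×10^-4) = 0.01222 m³/s
Check: V = 1.50 m/s, Re = 9.13×10^4, f = 0.02148, h_f = 39.1 m ≈ 38.9 m ✓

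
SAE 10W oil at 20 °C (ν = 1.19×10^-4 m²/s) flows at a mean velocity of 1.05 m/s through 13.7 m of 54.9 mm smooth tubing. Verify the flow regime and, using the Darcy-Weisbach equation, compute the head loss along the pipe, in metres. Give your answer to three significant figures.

h_f ≈ 1.85 m

Re = VD/ν = 1.05·0.05490/1.19×10^-4 = 484 → laminar (Re < 2300)
f = 64/Re = 0.1321
h_f = f(L/D)V²/(2g) = 0.1321·(13.7/0.05490)·1.05²/(2·9.81) = 1.853 m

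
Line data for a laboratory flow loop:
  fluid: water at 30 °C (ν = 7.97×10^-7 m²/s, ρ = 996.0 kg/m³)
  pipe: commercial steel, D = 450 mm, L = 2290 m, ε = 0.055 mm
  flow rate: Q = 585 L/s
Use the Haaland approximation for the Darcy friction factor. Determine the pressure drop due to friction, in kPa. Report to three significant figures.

V = 4Q/(πD²) = 4·0.585/(π·0.450²) = 3.678 m/s
Re = VD/ν = 3.678·0.450/7.97×10^-7 = 2.08×10^6 → turbulent
ε/D = 0.055/450 = 1.22×10^-4
Haaland: f = 0.01309
h_f = f(L/D)V²/(2g) = 0.01309·(2290/0.450)·3.678²/(2·9.81) = 45.94 m
Δp = ρg·h_f = 996.0·9.81·45.94 = 448.8 kPa

Δp ≈ 449 kPa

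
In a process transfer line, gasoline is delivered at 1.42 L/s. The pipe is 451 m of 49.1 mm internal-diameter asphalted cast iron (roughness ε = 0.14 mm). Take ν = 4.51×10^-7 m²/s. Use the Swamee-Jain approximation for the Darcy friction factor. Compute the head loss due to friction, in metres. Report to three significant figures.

V = 4Q/(πD²) = 4·0.00142/(π·0.0491²) = 0.7500 m/s
Re = VD/ν = 0.7500·0.0491/4.51×10^-7 = 8.16×10^4 → turbulent
ε/D = 0.14/49.1 = 0.00285
Swamee-Jain: f = 0.02768
h_f = f(L/D)V²/(2g) = 0.02768·(451/0.0491)·0.7500²/(2·9.81) = 7.290 m

h_f ≈ 7.29 m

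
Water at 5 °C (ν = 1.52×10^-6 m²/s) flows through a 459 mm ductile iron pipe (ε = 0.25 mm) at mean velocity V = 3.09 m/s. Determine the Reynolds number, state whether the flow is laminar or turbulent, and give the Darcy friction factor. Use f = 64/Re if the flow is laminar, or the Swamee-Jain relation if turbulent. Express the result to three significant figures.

Re = VD/ν = 3.090·0.459/1.52×10^-6 = 9.33×10^5
Re > 4000 → turbulent; ε/D = 5.45×10^-4
Swamee-Jain: f = 0.01763

Re ≈ 9.33×10^5; turbulent; f ≈ 0.0176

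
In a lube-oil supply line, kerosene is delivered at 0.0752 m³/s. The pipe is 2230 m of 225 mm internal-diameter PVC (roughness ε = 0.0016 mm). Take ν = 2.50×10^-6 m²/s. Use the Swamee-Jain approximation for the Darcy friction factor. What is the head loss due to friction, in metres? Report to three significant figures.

h_f ≈ 29.1 m

V = 4Q/(πD²) = 4·0.0752/(π·0.225²) = 1.891 m/s
Re = VD/ν = 1.891·0.225/2.50×10^-6 = 1.70×10^5 → turbulent
ε/D = 0.0016/225 = 7.11×10^-6
Swamee-Jain: f = 0.01609
h_f = f(L/D)V²/(2g) = 0.01609·(2230/0.225)·1.891²/(2·9.81) = 29.08 m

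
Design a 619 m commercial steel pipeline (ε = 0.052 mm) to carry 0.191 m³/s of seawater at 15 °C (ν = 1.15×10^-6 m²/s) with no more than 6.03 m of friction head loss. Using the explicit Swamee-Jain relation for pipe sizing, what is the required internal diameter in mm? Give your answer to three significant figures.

D ≈ 344 mm

Swamee-Jain (Type III): D = 0.66·[ε^1.25·(LQ²/(gh_f))^4.75 + ν·Q^9.4·(L/(gh_f))^5.2]^0.04
LQ²/(gh_f) = 0.3817; L/(gh_f) = 10.46
Term 1 = ε^1.25·(…)^4.75 = 4.55×10^-8; Term 2 = ν·Q^9.4·(…)^5.2 = 4.03×10^-8
D = 0.66·(4.55×10^-8 + 4.03×10^-8)^0.04 = 0.3443 m = 344 mm
Check: V = 2.05 m/s, Re = 6.14×10^5, f = 0.01474, h_f = 5.69 m ≈ 6.03 m ✓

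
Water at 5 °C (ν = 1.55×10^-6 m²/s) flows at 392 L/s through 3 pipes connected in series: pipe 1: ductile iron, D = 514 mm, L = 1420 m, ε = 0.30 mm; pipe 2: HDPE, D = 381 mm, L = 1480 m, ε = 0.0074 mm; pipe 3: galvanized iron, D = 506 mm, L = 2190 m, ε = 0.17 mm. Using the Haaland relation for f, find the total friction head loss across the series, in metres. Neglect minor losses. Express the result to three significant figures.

Pipe 1: V = 1.889 m/s, Re = 6.26×10^5, ε/D = 5.84×10^-4, f = 0.01794, h_1 = f(L/D)V²/2g = 9.017 m
Pipe 2: V = 3.438 m/s, Re = 8.45×10^5, ε/D = 1.94×10^-5, f = 0.01225, h_2 = f(L/D)V²/2g = 28.66 m
Pipe 3: V = 1.949 m/s, Re = 6.36×10^5, ε/D = 3.36×10^-4, f = 0.01622, h_3 = f(L/D)V²/2g = 13.60 m
Series → Q common, losses add: H = Σh = 51.28 m

H ≈ 51.3 m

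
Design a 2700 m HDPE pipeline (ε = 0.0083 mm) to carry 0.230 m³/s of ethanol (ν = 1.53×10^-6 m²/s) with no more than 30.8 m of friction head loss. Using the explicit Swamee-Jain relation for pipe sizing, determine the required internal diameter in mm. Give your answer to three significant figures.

Swamee-Jain (Type III): D = 0.66·[ε^1.25·(LQ²/(gh_f))^4.75 + ν·Q^9.4·(L/(gh_f))^5.2]^0.04
LQ²/(gh_f) = 0.4727; L/(gh_f) = 8.936
Term 1 = ε^1.25·(…)^4.75 = 1.27×10^-8; Term 2 = ν·Q^9.4·(…)^5.2 = 1.35×10^-7
D = 0.66·(1.27×10^-8 + 1.35×10^-7)^0.04 = 0.3518 m = 352 mm
Check: V = 2.37 m/s, Re = 5.44×10^5, f = 0.01328, h_f = 29.1 m ≈ 30.8 m ✓

D ≈ 352 mm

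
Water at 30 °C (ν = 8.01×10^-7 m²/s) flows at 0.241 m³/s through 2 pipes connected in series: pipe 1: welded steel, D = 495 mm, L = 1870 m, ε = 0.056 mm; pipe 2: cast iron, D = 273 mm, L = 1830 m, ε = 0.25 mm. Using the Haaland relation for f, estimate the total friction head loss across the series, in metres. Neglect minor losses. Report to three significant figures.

H ≈ 117 m

Pipe 1: V = 1.252 m/s, Re = 7.74×10^5, ε/D = 1.13×10^-4, f = 0.01380, h_1 = f(L/D)V²/2g = 4.167 m
Pipe 2: V = 4.117 m/s, Re = 1.40×10^6, ε/D = 9.16×10^-4, f = 0.01946, h_2 = f(L/D)V²/2g = 112.7 m
Series → Q common, losses add: H = Σh = 116.9 m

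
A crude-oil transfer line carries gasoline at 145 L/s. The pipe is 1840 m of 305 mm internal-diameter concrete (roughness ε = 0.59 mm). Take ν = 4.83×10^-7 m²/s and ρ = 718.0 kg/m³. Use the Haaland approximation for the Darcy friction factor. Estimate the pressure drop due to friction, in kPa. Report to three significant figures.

Δp ≈ 200 kPa

V = 4Q/(πD²) = 4·0.145/(π·0.305²) = 1.985 m/s
Re = VD/ν = 1.985·0.305/4.83×10^-7 = 1.25×10^6 → turbulent
ε/D = 0.59/305 = 0.00193
Haaland: f = 0.02339
h_f = f(L/D)V²/(2g) = 0.02339·(1840/0.305)·1.985²/(2·9.81) = 28.33 m
Δp = ρg·h_f = 718.0·9.81·28.33 = 199.6 kPa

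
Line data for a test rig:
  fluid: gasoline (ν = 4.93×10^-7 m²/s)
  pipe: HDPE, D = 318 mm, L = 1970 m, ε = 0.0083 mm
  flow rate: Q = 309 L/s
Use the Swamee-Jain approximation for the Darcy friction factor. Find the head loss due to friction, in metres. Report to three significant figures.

V = 4Q/(πD²) = 4·0.309/(π·0.318²) = 3.891 m/s
Re = VD/ν = 3.891·0.318/4.93×10^-7 = 2.51×10^6 → turbulent
ε/D = 0.0083/318 = 2.61×10^-5
Swamee-Jain: f = 0.01099
h_f = f(L/D)V²/(2g) = 0.01099·(1970/0.318)·3.891²/(2·9.81) = 52.54 m

h_f ≈ 52.5 m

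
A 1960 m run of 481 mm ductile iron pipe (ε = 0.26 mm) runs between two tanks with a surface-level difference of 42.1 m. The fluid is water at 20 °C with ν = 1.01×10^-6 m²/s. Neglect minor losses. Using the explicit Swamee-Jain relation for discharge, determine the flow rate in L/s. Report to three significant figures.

Swamee-Jain (Type II): Q = -0.965·√(gD⁵h_f/L)·ln[ε/(3.7D) + √(3.17ν²L/(gD³h_f))]
√(gD⁵h_f/L) = √(9.81·0.481⁵·42.1/1960) = 0.07366
ε/(3.7D) = 1.46×10^-4; √(3.17ν²L/(gD³h_f)) = 1.17×10^-5
Q = -0.965·0.07366·ln(1.578×10^-4) = 0.6222 m³/s
Check: V = 3.42 m/s, Re = 1.63×10^6, f = 0.01737, h_f = 42.3 m ≈ 42.1 m ✓

Q ≈ 622 L/s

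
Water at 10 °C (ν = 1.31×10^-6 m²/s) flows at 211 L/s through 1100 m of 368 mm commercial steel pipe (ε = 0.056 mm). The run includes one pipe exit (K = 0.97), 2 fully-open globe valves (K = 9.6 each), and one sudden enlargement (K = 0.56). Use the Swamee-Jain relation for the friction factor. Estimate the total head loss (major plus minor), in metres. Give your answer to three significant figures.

H_L ≈ 13.1 m

V = 4Q/(πD²) = 1.984 m/s; V²/2g = 0.2006 m
Re = 5.57×10^5, ε/D = 1.52×10^-4 → f = 0.01489 (Swamee-Jain)
Major: h_f = f(L/D)·V²/2g = 0.01489·2989·0.2006 = 8.926 m
Minor: ΣK = 20.7; h_m = ΣK·V²/2g = 4.158 m
Total H_L = 8.926 + 4.158 = 13.08 m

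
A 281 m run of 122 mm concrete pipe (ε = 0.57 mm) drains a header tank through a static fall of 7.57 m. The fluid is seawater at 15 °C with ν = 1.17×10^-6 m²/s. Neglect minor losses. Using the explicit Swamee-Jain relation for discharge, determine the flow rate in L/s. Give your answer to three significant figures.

Q ≈ 17.0 L/s

Swamee-Jain (Type II): Q = -0.965·√(gD⁵h_f/L)·ln[ε/(3.7D) + √(3.17ν²L/(gD³h_f))]
√(gD⁵h_f/L) = √(9.81·0.122⁵·7.57/281) = 0.002673
ε/(3.7D) = 0.00126; √(3.17ν²L/(gD³h_f)) = 9.51×10^-5
Q = -0.965·0.002673·ln(0.001358) = 0.01703 m³/s
Check: V = 1.46 m/s, Re = 1.52×10^5, f = 0.03061, h_f = 7.62 m ≈ 7.57 m ✓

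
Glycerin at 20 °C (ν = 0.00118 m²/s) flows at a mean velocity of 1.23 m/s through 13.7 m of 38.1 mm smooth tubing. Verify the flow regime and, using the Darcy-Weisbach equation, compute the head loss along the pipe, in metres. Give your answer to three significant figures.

Re = VD/ν = 1.23·0.03810/0.00118 = 39.7 → laminar (Re < 2300)
f = 64/Re = 1.612
h_f = f(L/D)V²/(2g) = 1.612·(13.7/0.03810)·1.23²/(2·9.81) = 44.68 m

h_f ≈ 44.7 m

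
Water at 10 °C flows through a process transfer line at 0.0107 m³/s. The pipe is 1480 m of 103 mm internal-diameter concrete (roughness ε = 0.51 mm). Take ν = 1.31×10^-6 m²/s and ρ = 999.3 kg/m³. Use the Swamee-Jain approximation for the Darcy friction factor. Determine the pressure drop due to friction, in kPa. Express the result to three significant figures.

V = 4Q/(πD²) = 4·0.0107/(π·0.103²) = 1.284 m/s
Re = VD/ν = 1.284·0.103/1.31×10^-6 = 1.01×10^5 → turbulent
ε/D = 0.51/103 = 0.00495
Swamee-Jain: f = 0.03147
h_f = f(L/D)V²/(2g) = 0.03147·(1480/0.103)·1.284²/(2·9.81) = 38.00 m
Δp = ρg·h_f = 999.3·9.81·38.00 = 372.5 kPa

Δp ≈ 373 kPa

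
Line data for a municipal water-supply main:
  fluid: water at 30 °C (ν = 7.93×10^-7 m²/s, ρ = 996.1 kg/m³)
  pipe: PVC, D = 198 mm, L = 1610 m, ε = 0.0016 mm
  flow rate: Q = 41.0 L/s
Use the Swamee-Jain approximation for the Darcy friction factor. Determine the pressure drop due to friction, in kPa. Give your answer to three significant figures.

Δp ≈ 102 kPa

V = 4Q/(πD²) = 4·0.0410/(π·0.198²) = 1.332 m/s
Re = VD/ν = 1.332·0.198/7.93×10^-7 = 3.32×10^5 → turbulent
ε/D = 0.0016/198 = 8.08×10^-6
Swamee-Jain: f = 0.01420
h_f = f(L/D)V²/(2g) = 0.01420·(1610/0.198)·1.332²/(2·9.81) = 10.44 m
Δp = ρg·h_f = 996.1·9.81·10.44 = 102.0 kPa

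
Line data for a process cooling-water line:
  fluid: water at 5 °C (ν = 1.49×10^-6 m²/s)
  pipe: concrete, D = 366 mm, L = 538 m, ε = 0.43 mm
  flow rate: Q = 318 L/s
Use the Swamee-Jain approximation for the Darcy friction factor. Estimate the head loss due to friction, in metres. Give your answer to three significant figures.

V = 4Q/(πD²) = 4·0.318/(π·0.366²) = 3.023 m/s
Re = VD/ν = 3.023·0.366/1.49×10^-6 = 7.42×10^5 → turbulent
ε/D = 0.43/366 = 0.00117
Swamee-Jain: f = 0.02089
h_f = f(L/D)V²/(2g) = 0.02089·(538/0.366)·3.023²/(2·9.81) = 14.30 m

h_f ≈ 14.3 m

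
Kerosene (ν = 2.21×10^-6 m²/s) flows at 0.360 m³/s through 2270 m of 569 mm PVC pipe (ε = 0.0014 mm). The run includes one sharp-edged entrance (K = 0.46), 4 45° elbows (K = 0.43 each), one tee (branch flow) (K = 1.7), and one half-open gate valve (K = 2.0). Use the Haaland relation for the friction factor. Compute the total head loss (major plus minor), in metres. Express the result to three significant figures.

V = 4Q/(πD²) = 1.416 m/s; V²/2g = 0.1022 m
Re = 3.65×10^5, ε/D = 2.46×10^-6 → f = 0.01386 (Haaland)
Major: h_f = f(L/D)·V²/2g = 0.01386·3989·0.1022 = 5.647 m
Minor: ΣK = 5.88; h_m = ΣK·V²/2g = 0.6007 m
Total H_L = 5.647 + 0.6007 = 6.248 m

H_L ≈ 6.25 m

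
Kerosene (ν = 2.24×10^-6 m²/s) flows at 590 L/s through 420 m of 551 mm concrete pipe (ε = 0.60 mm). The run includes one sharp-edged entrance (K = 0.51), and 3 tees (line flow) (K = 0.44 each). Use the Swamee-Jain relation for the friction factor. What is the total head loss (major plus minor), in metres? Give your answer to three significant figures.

V = 4Q/(πD²) = 2.474 m/s; V²/2g = 0.3120 m
Re = 6.09×10^5, ε/D = 0.00109 → f = 0.02063 (Swamee-Jain)
Major: h_f = f(L/D)·V²/2g = 0.02063·762.3·0.3120 = 4.906 m
Minor: ΣK = 1.83; h_m = ΣK·V²/2g = 0.5710 m
Total H_L = 4.906 + 0.5710 = 5.477 m

H_L ≈ 5.48 m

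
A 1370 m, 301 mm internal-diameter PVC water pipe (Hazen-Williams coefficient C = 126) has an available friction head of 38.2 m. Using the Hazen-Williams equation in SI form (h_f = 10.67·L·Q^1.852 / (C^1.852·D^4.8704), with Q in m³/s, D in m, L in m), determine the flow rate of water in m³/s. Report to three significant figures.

Q ≈ 0.216 m³/s

Rearranging: Q = [h_f·C^1.852·D^4.8704 / (10.67·L)]^(1/1.852)
Q = [38.2·126^1.852·0.301^4.8704 / (10.67·1370)]^0.540 = 0.2160 m³/s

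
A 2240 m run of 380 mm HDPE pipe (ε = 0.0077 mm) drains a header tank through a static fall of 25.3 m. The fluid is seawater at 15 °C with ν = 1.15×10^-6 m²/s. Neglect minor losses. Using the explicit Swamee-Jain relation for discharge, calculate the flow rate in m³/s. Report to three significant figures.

Swamee-Jain (Type II): Q = -0.965·√(gD⁵h_f/L)·ln[ε/(3.7D) + √(3.17ν²L/(gD³h_f))]
√(gD⁵h_f/L) = √(9.81·0.380⁵·25.3/2240) = 0.02963
ε/(3.7D) = 5.48×10^-6; √(3.17ν²L/(gD³h_f)) = 2.63×10^-5
Q = -0.965·0.02963·ln(3.174×10^-5) = 0.2962 m³/s
Check: V = 2.61 m/s, Re = 8.63×10^5, f = 0.01234, h_f = 25.3 m ≈ 25.3 m ✓

Q ≈ 0.296 m³/s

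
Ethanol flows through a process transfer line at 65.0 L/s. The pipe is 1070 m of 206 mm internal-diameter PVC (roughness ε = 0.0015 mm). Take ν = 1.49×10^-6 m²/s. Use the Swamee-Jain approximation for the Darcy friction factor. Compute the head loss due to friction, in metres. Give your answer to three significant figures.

h_f ≈ 14.8 m

V = 4Q/(πD²) = 4·0.0650/(π·0.206²) = 1.950 m/s
Re = VD/ν = 1.950·0.206/1.49×10^-6 = 2.70×10^5 → turbulent
ε/D = 0.0015/206 = 7.28×10^-6
Swamee-Jain: f = 0.01475
h_f = f(L/D)V²/(2g) = 0.01475·(1070/0.206)·1.950²/(2·9.81) = 14.85 m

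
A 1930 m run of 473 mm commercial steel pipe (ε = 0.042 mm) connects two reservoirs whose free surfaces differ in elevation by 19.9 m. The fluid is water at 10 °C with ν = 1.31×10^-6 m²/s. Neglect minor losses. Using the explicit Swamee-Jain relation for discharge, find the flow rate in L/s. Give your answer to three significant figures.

Swamee-Jain (Type II): Q = -0.965·√(gD⁵h_f/L)·ln[ε/(3.7D) + √(3.17ν²L/(gD³h_f))]
√(gD⁵h_f/L) = √(9.81·0.473⁵·19.9/1930) = 0.04894
ε/(3.7D) = 2.40×10^-5; √(3.17ν²L/(gD³h_f)) = 2.25×10^-5
Q = -0.965·0.04894·ln(4.654×10^-5) = 0.4711 m³/s
Check: V = 2.68 m/s, Re = 9.68×10^5, f = 0.01338, h_f = 20.0 m ≈ 19.9 m ✓

Q ≈ 471 L/s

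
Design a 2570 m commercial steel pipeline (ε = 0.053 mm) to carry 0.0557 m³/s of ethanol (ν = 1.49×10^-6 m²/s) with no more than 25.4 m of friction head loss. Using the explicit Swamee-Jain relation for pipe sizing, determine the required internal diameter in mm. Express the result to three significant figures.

D ≈ 217 mm

Swamee-Jain (Type III): D = 0.66·[ε^1.25·(LQ²/(gh_f))^4.75 + ν·Q^9.4·(L/(gh_f))^5.2]^0.04
LQ²/(gh_f) = 0.03200; L/(gh_f) = 10.31
Term 1 = ε^1.25·(…)^4.75 = 3.59×10^-13; Term 2 = ν·Q^9.4·(…)^5.2 = 4.51×10^-13
D = 0.66·(3.59×10^-13 + 4.51×10^-13)^0.04 = 0.2167 m = 217 mm
Check: V = 1.51 m/s, Re = 2.20×10^5, f = 0.01724, h_f = 23.8 m ≈ 25.4 m ✓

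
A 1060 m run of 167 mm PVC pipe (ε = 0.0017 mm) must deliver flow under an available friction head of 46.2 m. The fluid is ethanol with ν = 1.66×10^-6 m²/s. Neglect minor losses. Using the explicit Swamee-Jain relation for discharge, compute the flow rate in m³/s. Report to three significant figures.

Q ≈ 0.0689 m³/s

Swamee-Jain (Type II): Q = -0.965·√(gD⁵h_f/L)·ln[ε/(3.7D) + √(3.17ν²L/(gD³h_f))]
√(gD⁵h_f/L) = √(9.81·0.167⁵·46.2/1060) = 0.007452
ε/(3.7D) = 2.75×10^-6; √(3.17ν²L/(gD³h_f)) = 6.62×10^-5
Q = -0.965·0.007452·ln(6.898×10^-5) = 0.06891 m³/s
Check: V = 3.15 m/s, Re = 3.16×10^5, f = 0.01435, h_f = 46.0 m ≈ 46.2 m ✓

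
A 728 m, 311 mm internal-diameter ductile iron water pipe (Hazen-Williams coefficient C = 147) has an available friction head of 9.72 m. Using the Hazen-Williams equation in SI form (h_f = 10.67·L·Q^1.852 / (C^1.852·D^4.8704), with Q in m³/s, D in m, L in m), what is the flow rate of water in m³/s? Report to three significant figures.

Q ≈ 0.185 m³/s

Rearranging: Q = [h_f·C^1.852·D^4.8704 / (10.67·L)]^(1/1.852)
Q = [9.72·147^1.852·0.311^4.8704 / (10.67·728)]^0.540 = 0.1845 m³/s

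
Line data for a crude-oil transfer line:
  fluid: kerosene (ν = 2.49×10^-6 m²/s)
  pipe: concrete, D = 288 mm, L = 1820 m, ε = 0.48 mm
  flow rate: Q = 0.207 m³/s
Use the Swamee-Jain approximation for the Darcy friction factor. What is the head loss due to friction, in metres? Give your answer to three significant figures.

V = 4Q/(πD²) = 4·0.207/(π·0.288²) = 3.178 m/s
Re = VD/ν = 3.178·0.288/2.49×10^-6 = 3.68×10^5 → turbulent
ε/D = 0.48/288 = 0.00167
Swamee-Jain: f = 0.02302
h_f = f(L/D)V²/(2g) = 0.02302·(1820/0.288)·3.178²/(2·9.81) = 74.87 m

h_f ≈ 74.9 m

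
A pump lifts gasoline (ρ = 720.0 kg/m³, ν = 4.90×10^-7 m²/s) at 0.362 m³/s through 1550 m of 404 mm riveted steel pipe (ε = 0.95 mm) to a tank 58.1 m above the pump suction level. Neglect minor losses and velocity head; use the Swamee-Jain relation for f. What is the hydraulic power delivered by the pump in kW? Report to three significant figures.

V = 4Q/(πD²) = 2.824 m/s; Re = 2.33×10^6; ε/D = 0.00235; f = 0.02457
h_f = f(L/D)V²/2g = 38.32 m
Total head H = z + h_f = 58.1 + 38.32 = 96.42 m
P_hyd = ρgQH = 720.0·9.81·0.362·96.42 = 246.5 kW

P_hyd ≈ 247 kW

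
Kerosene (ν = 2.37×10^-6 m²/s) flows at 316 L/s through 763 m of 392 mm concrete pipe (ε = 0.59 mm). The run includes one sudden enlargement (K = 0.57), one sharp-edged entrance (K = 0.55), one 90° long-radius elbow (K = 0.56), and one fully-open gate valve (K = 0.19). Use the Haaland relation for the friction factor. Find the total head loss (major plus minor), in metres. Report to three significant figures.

V = 4Q/(πD²) = 2.618 m/s; V²/2g = 0.3494 m
Re = 4.33×10^5, ε/D = 0.00151 → f = 0.02224 (Haaland)
Major: h_f = f(L/D)·V²/2g = 0.02224·1946·0.3494 = 15.13 m
Minor: ΣK = 1.87; h_m = ΣK·V²/2g = 0.6534 m
Total H_L = 15.13 + 0.6534 = 15.78 m

H_L ≈ 15.8 m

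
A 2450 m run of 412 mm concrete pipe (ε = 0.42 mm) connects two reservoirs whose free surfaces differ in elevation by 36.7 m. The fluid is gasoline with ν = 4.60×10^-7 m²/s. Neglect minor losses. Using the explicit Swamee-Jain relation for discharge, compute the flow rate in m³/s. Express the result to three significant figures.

Swamee-Jain (Type II): Q = -0.965·√(gD⁵h_f/L)·ln[ε/(3.7D) + √(3.17ν²L/(gD³h_f))]
√(gD⁵h_f/L) = √(9.81·0.412⁵·36.7/2450) = 0.04177
ε/(3.7D) = 2.76×10^-4; √(3.17ν²L/(gD³h_f)) = 8.08×10^-6
Q = -0.965·0.04177·ln(2.836×10^-4) = 0.3292 m³/s
Check: V = 2.47 m/s, Re = 2.21×10^6, f = 0.01992, h_f = 36.8 m ≈ 36.7 m ✓

Q ≈ 0.329 m³/s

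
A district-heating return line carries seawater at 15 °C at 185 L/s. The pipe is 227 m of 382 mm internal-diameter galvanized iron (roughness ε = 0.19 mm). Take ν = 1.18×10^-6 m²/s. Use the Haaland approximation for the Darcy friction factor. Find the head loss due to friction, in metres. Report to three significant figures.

V = 4Q/(πD²) = 4·0.185/(π·0.382²) = 1.614 m/s
Re = VD/ν = 1.614·0.382/1.18×10^-6 = 5.23×10^5 → turbulent
ε/D = 0.19/382 = 4.97×10^-4
Haaland: f = 0.01753
h_f = f(L/D)V²/(2g) = 0.01753·(227/0.382)·1.614²/(2·9.81) = 1.383 m

h_f ≈ 1.38 m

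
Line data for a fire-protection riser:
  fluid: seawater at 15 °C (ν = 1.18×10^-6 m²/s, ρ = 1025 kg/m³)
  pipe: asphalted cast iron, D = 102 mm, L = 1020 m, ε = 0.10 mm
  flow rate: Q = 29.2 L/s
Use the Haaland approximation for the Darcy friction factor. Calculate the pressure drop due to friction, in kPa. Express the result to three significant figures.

V = 4Q/(πD²) = 4·0.0292/(π·0.102²) = 3.573 m/s
Re = VD/ν = 3.573·0.102/1.18×10^-6 = 3.09×10^5 → turbulent
ε/D = 0.10/102 = 9.80×10^-4
Haaland: f = 0.02042
h_f = f(L/D)V²/(2g) = 0.02042·(1020/0.102)·3.573²/(2·9.81) = 132.9 m
Δp = ρg·h_f = 1025·9.81·132.9 = 1336 kPa

Δp ≈ 1340 kPa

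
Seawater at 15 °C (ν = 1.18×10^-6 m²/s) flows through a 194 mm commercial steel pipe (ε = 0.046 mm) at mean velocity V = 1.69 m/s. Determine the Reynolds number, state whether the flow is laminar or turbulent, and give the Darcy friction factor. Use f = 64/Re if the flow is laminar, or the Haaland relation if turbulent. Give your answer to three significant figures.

Re ≈ 2.78×10^5; turbulent; f ≈ 0.0165

Re = VD/ν = 1.690·0.194/1.18×10^-6 = 2.78×10^5
Re > 4000 → turbulent; ε/D = 2.37×10^-4
Haaland: f = 0.01648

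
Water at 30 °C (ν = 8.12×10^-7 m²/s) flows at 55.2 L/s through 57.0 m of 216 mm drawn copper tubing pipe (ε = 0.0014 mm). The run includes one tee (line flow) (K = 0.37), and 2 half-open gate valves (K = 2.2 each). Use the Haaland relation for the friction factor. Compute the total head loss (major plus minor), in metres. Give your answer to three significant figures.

H_L ≈ 0.969 m

V = 4Q/(πD²) = 1.506 m/s; V²/2g = 0.1157 m
Re = 4.01×10^5, ε/D = 6.48×10^-6 → f = 0.01366 (Haaland)
Major: h_f = f(L/D)·V²/2g = 0.01366·263.9·0.1157 = 0.4168 m
Minor: ΣK = 4.77; h_m = ΣK·V²/2g = 0.5517 m
Total H_L = 0.4168 + 0.5517 = 0.9685 m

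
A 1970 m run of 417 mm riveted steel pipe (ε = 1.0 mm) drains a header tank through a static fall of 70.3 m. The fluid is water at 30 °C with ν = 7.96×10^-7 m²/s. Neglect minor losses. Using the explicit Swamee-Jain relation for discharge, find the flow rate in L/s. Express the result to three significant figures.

Swamee-Jain (Type II): Q = -0.965·√(gD⁵h_f/L)·ln[ε/(3.7D) + √(3.17ν²L/(gD³h_f))]
√(gD⁵h_f/L) = √(9.81·0.417⁵·70.3/1970) = 0.06644
ε/(3.7D) = 6.48×10^-4; √(3.17ν²L/(gD³h_f)) = 8.90×10^-6
Q = -0.965·0.06644·ln(6.570×10^-4) = 0.4698 m³/s
Check: V = 3.44 m/s, Re = 1.80×10^6, f = 0.02473, h_f = 70.5 m ≈ 70.3 m ✓

Q ≈ 470 L/s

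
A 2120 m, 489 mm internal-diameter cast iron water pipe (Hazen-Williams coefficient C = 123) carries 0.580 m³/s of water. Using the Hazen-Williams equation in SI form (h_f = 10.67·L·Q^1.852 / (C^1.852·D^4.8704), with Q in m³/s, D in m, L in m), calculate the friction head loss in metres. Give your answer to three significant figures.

h_f = 10.67·2120·0.580^1.852 / (123^1.852·0.489^4.8704) = 36.23 m

h_f ≈ 36.2 m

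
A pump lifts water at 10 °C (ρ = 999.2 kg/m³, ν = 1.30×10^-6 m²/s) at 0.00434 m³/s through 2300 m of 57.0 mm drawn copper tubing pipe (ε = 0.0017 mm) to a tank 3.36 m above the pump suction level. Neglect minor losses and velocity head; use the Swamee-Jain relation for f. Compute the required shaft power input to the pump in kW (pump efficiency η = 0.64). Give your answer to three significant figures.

V = 4Q/(πD²) = 1.701 m/s; Re = 7.46×10^4; ε/D = 2.98×10^-5; f = 0.01916
h_f = f(L/D)V²/2g = 114.0 m
Total head H = z + h_f = 3.36 + 114.0 = 117.4 m
P_hyd = ρgQH = 999.2·9.81·0.00434·117.4 = 4.993 kW
P_shaft = P_hyd/η = 4.993/0.64 = 7.802 kW

P_shaft ≈ 7.80 kW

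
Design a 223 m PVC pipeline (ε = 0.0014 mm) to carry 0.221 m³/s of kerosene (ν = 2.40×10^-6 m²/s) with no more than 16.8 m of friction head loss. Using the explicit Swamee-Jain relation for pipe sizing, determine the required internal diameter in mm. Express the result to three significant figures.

D ≈ 238 mm

Swamee-Jain (Type III): D = 0.66·[ε^1.25·(LQ²/(gh_f))^4.75 + ν·Q^9.4·(L/(gh_f))^5.2]^0.04
LQ²/(gh_f) = 0.06609; L/(gh_f) = 1.353
Term 1 = ε^1.25·(…)^4.75 = 1.20×10^-13; Term 2 = ν·Q^9.4·(…)^5.2 = 7.95×10^-12
D = 0.66·(1.20×10^-13 + 7.95×10^-12)^0.04 = 0.2376 m = 238 mm
Check: V = 4.98 m/s, Re = 4.93×10^5, f = 0.01322, h_f = 15.7 m ≈ 16.8 m ✓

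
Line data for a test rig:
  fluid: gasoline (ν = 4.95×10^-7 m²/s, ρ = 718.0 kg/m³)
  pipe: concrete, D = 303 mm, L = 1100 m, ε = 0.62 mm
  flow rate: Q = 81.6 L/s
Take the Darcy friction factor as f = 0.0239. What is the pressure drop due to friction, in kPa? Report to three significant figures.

Δp ≈ 39.9 kPa

V = 4Q/(πD²) = 4·0.0816/(π·0.303²) = 1.132 m/s
h_f = f(L/D)V²/(2g) = 0.02390·(1100/0.303)·1.132²/(2·9.81) = 5.663 m
Δp = ρg·h_f = 718.0·9.81·5.663 = 39.89 kPa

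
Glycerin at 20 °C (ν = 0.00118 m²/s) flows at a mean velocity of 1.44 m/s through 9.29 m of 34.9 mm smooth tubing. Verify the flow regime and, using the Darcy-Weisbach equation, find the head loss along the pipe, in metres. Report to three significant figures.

h_f ≈ 42.3 m

Re = VD/ν = 1.44·0.03490/0.00118 = 42.6 → laminar (Re < 2300)
f = 64/Re = 1.503
h_f = f(L/D)V²/(2g) = 1.503·(9.29/0.03490)·1.44²/(2·9.81) = 42.28 m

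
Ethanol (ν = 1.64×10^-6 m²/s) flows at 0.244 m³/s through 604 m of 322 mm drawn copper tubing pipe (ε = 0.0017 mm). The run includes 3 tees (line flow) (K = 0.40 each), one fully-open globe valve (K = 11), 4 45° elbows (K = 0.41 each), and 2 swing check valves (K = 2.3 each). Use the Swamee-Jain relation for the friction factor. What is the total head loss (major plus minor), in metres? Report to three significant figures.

H_L ≈ 19.4 m

V = 4Q/(πD²) = 2.996 m/s; V²/2g = 0.4576 m
Re = 5.88×10^5, ε/D = 5.28×10^-6 → f = 0.01281 (Swamee-Jain)
Major: h_f = f(L/D)·V²/2g = 0.01281·1876·0.4576 = 11.00 m
Minor: ΣK = 18.4; h_m = ΣK·V²/2g = 8.438 m
Total H_L = 11.00 + 8.438 = 19.44 m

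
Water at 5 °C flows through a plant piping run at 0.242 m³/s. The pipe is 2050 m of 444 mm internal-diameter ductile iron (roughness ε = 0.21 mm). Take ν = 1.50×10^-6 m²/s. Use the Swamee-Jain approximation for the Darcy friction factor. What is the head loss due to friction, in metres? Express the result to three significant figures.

h_f ≈ 10.2 m

V = 4Q/(πD²) = 4·0.242/(π·0.444²) = 1.563 m/s
Re = VD/ν = 1.563·0.444/1.50×10^-6 = 4.63×10^5 → turbulent
ε/D = 0.21/444 = 4.73×10^-4
Swamee-Jain: f = 0.01768
h_f = f(L/D)V²/(2g) = 0.01768·(2050/0.444)·1.563²/(2·9.81) = 10.16 m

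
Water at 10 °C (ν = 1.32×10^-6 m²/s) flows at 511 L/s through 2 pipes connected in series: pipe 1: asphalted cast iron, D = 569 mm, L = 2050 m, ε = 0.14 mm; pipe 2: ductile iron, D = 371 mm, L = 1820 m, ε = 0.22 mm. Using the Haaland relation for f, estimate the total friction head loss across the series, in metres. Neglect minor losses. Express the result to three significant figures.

Pipe 1: V = 2.010 m/s, Re = 8.66×10^5, ε/D = 2.46×10^-4, f = 0.01519, h_1 = f(L/D)V²/2g = 11.26 m
Pipe 2: V = 4.727 m/s, Re = 1.33×10^6, ε/D = 5.93×10^-4, f = 0.01769, h_2 = f(L/D)V²/2g = 98.82 m
Series → Q common, losses add: H = Σh = 110.1 m

H ≈ 110 m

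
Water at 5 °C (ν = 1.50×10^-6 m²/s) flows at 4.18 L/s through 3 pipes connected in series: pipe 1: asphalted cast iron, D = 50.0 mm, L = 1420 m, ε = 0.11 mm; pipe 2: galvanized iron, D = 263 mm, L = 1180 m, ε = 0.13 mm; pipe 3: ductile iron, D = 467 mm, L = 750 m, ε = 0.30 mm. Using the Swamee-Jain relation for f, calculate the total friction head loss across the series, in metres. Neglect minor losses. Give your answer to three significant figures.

Pipe 1: V = 2.129 m/s, Re = 7.10×10^4, ε/D = 0.00220, f = 0.02644, h_1 = f(L/D)V²/2g = 173.5 m
Pipe 2: V = 0.07694 m/s, Re = 1.35×10^4, ε/D = 4.94×10^-4, f = 0.02956, h_2 = f(L/D)V²/2g = 0.04001 m
Pipe 3: V = 0.02440 m/s, Re = 7600, ε/D = 6.42×10^-4, f = 0.03443, h_3 = f(L/D)V²/2g = 0.001678 m
Series → Q common, losses add: H = Σh = 173.5 m

H ≈ 174 m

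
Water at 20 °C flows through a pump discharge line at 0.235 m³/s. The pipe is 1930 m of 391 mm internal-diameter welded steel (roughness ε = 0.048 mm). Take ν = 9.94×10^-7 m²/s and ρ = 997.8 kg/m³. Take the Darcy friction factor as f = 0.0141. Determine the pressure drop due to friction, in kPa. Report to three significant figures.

Δp ≈ 133 kPa

V = 4Q/(πD²) = 4·0.235/(π·0.391²) = 1.957 m/s
h_f = f(L/D)V²/(2g) = 0.01410·(1930/0.391)·1.957²/(2·9.81) = 13.59 m
Δp = ρg·h_f = 997.8·9.81·13.59 = 133.0 kPa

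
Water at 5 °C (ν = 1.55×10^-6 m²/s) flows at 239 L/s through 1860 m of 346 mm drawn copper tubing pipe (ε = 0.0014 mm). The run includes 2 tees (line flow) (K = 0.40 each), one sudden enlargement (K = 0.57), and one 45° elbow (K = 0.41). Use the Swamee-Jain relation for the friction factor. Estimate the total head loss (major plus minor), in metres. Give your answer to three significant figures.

H_L ≈ 23.4 m

V = 4Q/(πD²) = 2.542 m/s; V²/2g = 0.3293 m
Re = 5.67×10^5, ε/D = 4.05×10^-6 → f = 0.01287 (Swamee-Jain)
Major: h_f = f(L/D)·V²/2g = 0.01287·5376·0.3293 = 22.78 m
Minor: ΣK = 1.78; h_m = ΣK·V²/2g = 0.5862 m
Total H_L = 22.78 + 0.5862 = 23.37 m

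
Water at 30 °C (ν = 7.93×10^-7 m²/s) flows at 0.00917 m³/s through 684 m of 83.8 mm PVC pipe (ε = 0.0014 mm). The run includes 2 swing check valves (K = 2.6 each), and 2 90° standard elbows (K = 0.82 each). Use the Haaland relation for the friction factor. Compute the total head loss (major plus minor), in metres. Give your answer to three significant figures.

V = 4Q/(πD²) = 1.663 m/s; V²/2g = 0.1409 m
Re = 1.76×10^5, ε/D = 1.67×10^-5 → f = 0.01599 (Haaland)
Major: h_f = f(L/D)·V²/2g = 0.01599·8162·0.1409 = 18.39 m
Minor: ΣK = 6.84; h_m = ΣK·V²/2g = 0.9637 m
Total H_L = 18.39 + 0.9637 = 19.35 m

H_L ≈ 19.4 m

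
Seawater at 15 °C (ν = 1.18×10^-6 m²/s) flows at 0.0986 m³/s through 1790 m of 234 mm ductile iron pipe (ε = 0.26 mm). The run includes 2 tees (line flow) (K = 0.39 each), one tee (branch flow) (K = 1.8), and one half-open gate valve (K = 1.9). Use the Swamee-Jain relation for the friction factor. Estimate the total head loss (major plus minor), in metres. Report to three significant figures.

H_L ≈ 44.0 m

V = 4Q/(πD²) = 2.293 m/s; V²/2g = 0.2679 m
Re = 4.55×10^5, ε/D = 0.00111 → f = 0.02088 (Swamee-Jain)
Major: h_f = f(L/D)·V²/2g = 0.02088·7650·0.2679 = 42.80 m
Minor: ΣK = 4.48; h_m = ΣK·V²/2g = 1.200 m
Total H_L = 42.80 + 1.200 = 44.00 m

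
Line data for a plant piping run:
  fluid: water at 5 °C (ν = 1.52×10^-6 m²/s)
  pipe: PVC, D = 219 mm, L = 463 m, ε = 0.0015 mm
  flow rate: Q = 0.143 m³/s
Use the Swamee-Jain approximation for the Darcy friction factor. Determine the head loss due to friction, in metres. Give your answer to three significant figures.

h_f ≈ 20.2 m

V = 4Q/(πD²) = 4·0.143/(π·0.219²) = 3.796 m/s
Re = VD/ν = 3.796·0.219/1.52×10^-6 = 5.47×10^5 → turbulent
ε/D = 0.0015/219 = 6.85×10^-6
Swamee-Jain: f = 0.01300
h_f = f(L/D)V²/(2g) = 0.01300·(463/0.219)·3.796²/(2·9.81) = 20.19 m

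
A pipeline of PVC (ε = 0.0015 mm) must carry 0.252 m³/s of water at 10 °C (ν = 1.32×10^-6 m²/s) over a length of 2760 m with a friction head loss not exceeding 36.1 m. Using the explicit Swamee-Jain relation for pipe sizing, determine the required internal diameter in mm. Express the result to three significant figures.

D ≈ 351 mm

Swamee-Jain (Type III): D = 0.66·[ε^1.25·(LQ²/(gh_f))^4.75 + ν·Q^9.4·(L/(gh_f))^5.2]^0.04
LQ²/(gh_f) = 0.4949; L/(gh_f) = 7.794
Term 1 = ε^1.25·(…)^4.75 = 1.86×10^-9; Term 2 = ν·Q^9.4·(…)^5.2 = 1.35×10^-7
D = 0.66·(1.86×10^-9 + 1.35×10^-7)^0.04 = 0.3508 m = 351 mm
Check: V = 2.61 m/s, Re = 6.93×10^5, f = 0.01244, h_f = 33.9 m ≈ 36.1 m ✓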